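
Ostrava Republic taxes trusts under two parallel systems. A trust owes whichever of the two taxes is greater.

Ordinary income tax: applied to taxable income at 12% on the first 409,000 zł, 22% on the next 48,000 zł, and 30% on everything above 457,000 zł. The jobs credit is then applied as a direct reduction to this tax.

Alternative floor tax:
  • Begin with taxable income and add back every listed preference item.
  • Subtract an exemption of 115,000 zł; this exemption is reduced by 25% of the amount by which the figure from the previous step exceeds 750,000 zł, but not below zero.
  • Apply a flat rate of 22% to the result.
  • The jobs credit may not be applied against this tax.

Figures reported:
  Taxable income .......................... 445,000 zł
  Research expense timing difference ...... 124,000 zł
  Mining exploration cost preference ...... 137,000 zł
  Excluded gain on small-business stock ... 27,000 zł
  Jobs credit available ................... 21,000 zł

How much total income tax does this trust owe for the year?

135,960 zł

Ordinary income tax:
  409,000 zł × 12% = 49,080 zł
  36,000 zł × 22% = 7,920 zł
  → 57,000 zł
  Less jobs credit 21,000 zł → 36,000 zł

Alternative floor tax:
  Adjusted income: 445,000 zł + 124,000 zł + 137,000 zł + 27,000 zł = 733,000 zł
  Exemption: 733,000 zł ≤ 750,000 zł, so full 115,000 zł applies
  Base: 733,000 zł − 115,000 zł = 618,000 zł
  618,000 zł × 22% = 135,960 zł

135,960 zł > 36,000 zł, so the alternative floor tax is the binding amount.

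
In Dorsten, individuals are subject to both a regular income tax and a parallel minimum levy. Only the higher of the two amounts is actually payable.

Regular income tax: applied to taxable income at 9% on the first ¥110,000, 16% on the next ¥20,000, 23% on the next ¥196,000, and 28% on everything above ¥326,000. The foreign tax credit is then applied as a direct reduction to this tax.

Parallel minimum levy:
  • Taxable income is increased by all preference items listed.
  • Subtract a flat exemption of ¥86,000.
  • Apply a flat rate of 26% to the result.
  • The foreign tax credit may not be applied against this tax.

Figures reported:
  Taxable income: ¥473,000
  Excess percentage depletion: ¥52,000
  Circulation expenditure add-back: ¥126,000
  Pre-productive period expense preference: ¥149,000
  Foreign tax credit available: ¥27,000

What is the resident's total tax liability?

¥185,640

Parallel minimum levy:
  Adjusted income: ¥473,000 + ¥52,000 + ¥126,000 + ¥149,000 = ¥800,000
  Less exemption ¥86,000 → base ¥714,000
  ¥714,000 × 26% = ¥185,640

Regular income tax:
  ¥110,000 × 9% = ¥9,900
  ¥20,000 × 16% = ¥3,200
  ¥196,000 × 23% = ¥45,080
  ¥147,000 × 28% = ¥41,160
  → ¥99,340
  Less foreign tax credit ¥27,000 → ¥72,340

¥185,640 > ¥72,340, so the parallel minimum levy is the binding amount.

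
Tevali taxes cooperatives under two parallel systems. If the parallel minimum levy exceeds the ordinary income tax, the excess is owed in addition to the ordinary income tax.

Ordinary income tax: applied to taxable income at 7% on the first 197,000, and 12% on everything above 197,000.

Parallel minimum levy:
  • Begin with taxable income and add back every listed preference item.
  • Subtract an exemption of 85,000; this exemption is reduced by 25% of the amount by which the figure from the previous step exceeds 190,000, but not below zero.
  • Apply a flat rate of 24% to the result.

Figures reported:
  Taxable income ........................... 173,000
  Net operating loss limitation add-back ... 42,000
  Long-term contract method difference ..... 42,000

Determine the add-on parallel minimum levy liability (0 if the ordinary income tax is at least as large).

Ordinary income tax:
  173,000 × 7% = 12,110

Parallel minimum levy:
  Adjusted income: 173,000 + 42,000 + 42,000 = 257,000
  Exemption: 85,000 − 25% × (257,000 − 190,000) = 85,000 − 16,750 = 68,250
  Base: 257,000 − 68,250 = 188,750
  188,750 × 24% = 45,300

Excess of parallel minimum levy over ordinary income tax: 45,300 − 12,110 = 33,190.

33,190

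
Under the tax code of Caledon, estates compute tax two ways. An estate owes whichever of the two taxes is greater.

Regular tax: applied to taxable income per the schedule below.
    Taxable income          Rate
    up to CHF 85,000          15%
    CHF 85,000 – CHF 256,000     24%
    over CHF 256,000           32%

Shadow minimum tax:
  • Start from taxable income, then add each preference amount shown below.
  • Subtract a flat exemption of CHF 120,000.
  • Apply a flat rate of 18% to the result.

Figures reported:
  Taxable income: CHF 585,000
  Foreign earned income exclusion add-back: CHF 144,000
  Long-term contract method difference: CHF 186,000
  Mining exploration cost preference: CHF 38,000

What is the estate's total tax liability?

CHF 159,070

Regular tax:
  CHF 85,000 × 15% = CHF 12,750
  CHF 171,000 × 24% = CHF 41,040
  CHF 329,000 × 32% = CHF 105,280
  → CHF 159,070

Shadow minimum tax:
  Adjusted income: CHF 585,000 + CHF 144,000 + CHF 186,000 + CHF 38,000 = CHF 953,000
  Less exemption CHF 120,000 → base CHF 833,000
  CHF 833,000 × 18% = CHF 149,940

CHF 159,070 > CHF 149,940, so the regular tax governs.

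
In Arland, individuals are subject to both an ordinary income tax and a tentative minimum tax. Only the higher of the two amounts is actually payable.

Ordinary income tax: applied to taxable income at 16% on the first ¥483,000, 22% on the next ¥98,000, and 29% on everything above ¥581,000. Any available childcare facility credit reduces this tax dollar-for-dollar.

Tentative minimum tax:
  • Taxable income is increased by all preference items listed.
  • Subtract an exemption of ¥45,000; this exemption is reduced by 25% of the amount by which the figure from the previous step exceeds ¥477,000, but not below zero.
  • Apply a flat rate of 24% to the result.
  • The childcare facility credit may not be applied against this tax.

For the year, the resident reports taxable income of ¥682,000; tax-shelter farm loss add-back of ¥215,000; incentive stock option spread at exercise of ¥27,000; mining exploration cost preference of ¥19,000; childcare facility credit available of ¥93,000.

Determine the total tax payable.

Ordinary income tax:
  ¥483,000 × 16% = ¥77,280
  ¥98,000 × 22% = ¥21,560
  ¥101,000 × 29% = ¥29,290
  → ¥128,130
  Less childcare facility credit ¥93,000 → ¥35,130

Tentative minimum tax:
  Adjusted income: ¥682,000 + ¥215,000 + ¥27,000 + ¥19,000 = ¥943,000
  Exemption: 25% × (¥943,000 − ¥477,000) = ¥116,500 ≥ ¥45,000, so the exemption is fully phased out
  Base: ¥943,000 − ¥0 = ¥943,000
  ¥943,000 × 24% = ¥226,320

¥226,320 > ¥35,130, so the tentative minimum tax is the binding amount.

¥226,320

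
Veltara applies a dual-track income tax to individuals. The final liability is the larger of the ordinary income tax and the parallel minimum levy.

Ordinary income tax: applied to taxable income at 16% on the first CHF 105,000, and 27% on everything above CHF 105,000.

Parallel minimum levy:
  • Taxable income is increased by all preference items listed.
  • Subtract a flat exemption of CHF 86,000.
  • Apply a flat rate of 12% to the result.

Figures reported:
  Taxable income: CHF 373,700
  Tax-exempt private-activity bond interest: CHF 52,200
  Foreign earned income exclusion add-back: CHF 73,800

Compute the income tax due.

Parallel minimum levy:
  Adjusted income: CHF 373,700 + CHF 52,200 + CHF 73,800 = CHF 499,700
  Less exemption CHF 86,000 → base CHF 413,700
  CHF 413,700 × 12% = CHF 49,644

Ordinary income tax:
  CHF 105,000 × 16% = CHF 16,800
  CHF 268,700 × 27% = CHF 72,549
  → CHF 89,349

CHF 89,349 > CHF 49,644, so the ordinary income tax governs.

CHF 89,349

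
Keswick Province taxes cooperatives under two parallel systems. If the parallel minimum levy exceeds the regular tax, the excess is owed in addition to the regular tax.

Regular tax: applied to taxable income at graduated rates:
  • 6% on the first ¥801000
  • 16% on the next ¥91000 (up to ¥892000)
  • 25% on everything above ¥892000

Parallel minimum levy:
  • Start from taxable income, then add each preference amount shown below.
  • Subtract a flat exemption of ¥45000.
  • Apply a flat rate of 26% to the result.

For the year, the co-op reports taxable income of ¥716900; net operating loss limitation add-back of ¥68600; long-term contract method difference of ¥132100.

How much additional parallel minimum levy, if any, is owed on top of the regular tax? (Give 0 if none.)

Parallel minimum levy:
  Adjusted income: ¥716900 + ¥68600 + ¥132100 = ¥917600
  Less exemption ¥45000 → base ¥872600
  ¥872600 × 26% = ¥226876

Regular tax:
  ¥716900 × 6% = ¥43014

Excess of parallel minimum levy over regular tax: ¥226876 − ¥43014 = ¥183862.

¥183862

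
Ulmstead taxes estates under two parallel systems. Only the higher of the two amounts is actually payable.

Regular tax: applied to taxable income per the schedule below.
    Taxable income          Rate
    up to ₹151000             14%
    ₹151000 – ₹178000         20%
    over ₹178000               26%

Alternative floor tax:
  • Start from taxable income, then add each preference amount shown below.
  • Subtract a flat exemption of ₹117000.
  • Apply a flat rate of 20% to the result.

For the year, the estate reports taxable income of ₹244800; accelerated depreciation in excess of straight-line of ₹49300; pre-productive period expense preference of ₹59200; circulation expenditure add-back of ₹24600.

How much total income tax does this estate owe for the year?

₹52180

Alternative floor tax:
  Adjusted income: ₹244800 + ₹49300 + ₹59200 + ₹24600 = ₹377900
  Less exemption ₹117000 → base ₹260900
  ₹260900 × 20% = ₹52180

Regular tax:
  ₹151000 × 14% = ₹21140
  ₹27000 × 20% = ₹5400
  ₹66800 × 26% = ₹17368
  → ₹43908

₹52180 > ₹43908, so the alternative floor tax is the binding amount.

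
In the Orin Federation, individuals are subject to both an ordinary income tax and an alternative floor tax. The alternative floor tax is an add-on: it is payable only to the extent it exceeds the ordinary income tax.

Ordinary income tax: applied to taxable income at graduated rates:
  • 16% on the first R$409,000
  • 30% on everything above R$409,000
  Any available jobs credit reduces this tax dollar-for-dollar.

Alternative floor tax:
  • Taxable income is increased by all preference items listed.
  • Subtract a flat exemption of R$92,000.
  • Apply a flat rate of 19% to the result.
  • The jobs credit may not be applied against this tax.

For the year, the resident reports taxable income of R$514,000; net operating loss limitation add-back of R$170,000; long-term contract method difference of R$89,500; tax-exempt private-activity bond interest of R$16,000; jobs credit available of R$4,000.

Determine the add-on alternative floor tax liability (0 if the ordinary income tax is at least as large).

R$39,585

Alternative floor tax:
  Adjusted income: R$514,000 + R$170,000 + R$89,500 + R$16,000 = R$789,500
  Less exemption R$92,000 → base R$697,500
  R$697,500 × 19% = R$132,525

Ordinary income tax:
  R$409,000 × 16% = R$65,440
  R$105,000 × 30% = R$31,500
  → R$96,940
  Less jobs credit R$4,000 → R$92,940

Excess of alternative floor tax over ordinary income tax: R$132,525 − R$92,940 = R$39,585.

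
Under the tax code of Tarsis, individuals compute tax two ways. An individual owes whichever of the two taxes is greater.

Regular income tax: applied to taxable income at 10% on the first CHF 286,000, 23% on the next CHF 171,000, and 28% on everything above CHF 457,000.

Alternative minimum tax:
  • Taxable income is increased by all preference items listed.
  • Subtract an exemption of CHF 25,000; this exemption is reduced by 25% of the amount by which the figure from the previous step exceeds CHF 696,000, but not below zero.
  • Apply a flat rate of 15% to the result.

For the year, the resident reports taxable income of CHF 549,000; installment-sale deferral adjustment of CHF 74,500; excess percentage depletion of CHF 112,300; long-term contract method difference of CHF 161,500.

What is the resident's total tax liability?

CHF 134,595

Alternative minimum tax:
  Adjusted income: CHF 549,000 + CHF 74,500 + CHF 112,300 + CHF 161,500 = CHF 897,300
  Exemption: 25% × (CHF 897,300 − CHF 696,000) = CHF 50,325 ≥ CHF 25,000, so the exemption is fully phased out
  Base: CHF 897,300 − CHF 0 = CHF 897,300
  CHF 897,300 × 15% = CHF 134,595

Regular income tax:
  CHF 286,000 × 10% = CHF 28,600
  CHF 171,000 × 23% = CHF 39,330
  CHF 92,000 × 28% = CHF 25,760
  → CHF 93,690

CHF 134,595 > CHF 93,690, so the alternative minimum tax is the binding amount.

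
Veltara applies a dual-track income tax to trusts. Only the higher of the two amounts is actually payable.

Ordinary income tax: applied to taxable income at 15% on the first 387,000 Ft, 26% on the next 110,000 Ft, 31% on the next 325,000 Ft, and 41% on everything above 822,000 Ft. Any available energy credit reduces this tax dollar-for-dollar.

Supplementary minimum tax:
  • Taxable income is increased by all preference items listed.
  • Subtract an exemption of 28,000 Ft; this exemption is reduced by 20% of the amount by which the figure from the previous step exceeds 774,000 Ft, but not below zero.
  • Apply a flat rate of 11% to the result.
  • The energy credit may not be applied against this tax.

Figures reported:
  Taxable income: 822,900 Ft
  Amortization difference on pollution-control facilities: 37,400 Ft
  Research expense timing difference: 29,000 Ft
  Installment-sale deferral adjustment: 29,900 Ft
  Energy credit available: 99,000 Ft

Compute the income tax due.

101,112 Ft

Ordinary income tax:
  387,000 Ft × 15% = 58,050 Ft
  110,000 Ft × 26% = 28,600 Ft
  325,000 Ft × 31% = 100,750 Ft
  900 Ft × 41% = 369 Ft
  → 187,769 Ft
  Less energy credit 99,000 Ft → 88,769 Ft

Supplementary minimum tax:
  Adjusted income: 822,900 Ft + 37,400 Ft + 29,000 Ft + 29,900 Ft = 919,200 Ft
  Exemption: 20% × (919,200 Ft − 774,000 Ft) = 29,040 Ft ≥ 28,000 Ft, so the exemption is fully phased out
  Base: 919,200 Ft − 0 Ft = 919,200 Ft
  919,200 Ft × 11% = 101,112 Ft

101,112 Ft > 88,769 Ft, so the supplementary minimum tax is the binding amount.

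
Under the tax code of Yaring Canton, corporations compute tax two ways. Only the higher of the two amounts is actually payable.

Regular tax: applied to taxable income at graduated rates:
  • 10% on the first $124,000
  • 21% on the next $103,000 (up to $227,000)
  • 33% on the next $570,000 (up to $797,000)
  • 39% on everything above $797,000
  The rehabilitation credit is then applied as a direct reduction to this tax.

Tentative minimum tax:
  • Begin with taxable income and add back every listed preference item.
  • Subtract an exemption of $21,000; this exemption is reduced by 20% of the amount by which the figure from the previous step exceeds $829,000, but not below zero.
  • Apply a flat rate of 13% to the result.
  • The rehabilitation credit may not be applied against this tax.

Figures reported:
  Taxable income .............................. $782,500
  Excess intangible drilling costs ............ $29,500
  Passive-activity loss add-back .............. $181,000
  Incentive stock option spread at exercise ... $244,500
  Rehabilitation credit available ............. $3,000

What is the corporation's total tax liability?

$214,345

Regular tax:
  $124,000 × 10% = $12,400
  $103,000 × 21% = $21,630
  $555,500 × 33% = $183,315
  → $217,345
  Less rehabilitation credit $3,000 → $214,345

Tentative minimum tax:
  Adjusted income: $782,500 + $29,500 + $181,000 + $244,500 = $1,237,500
  Exemption: 20% × ($1,237,500 − $829,000) = $81,700 ≥ $21,000, so the exemption is fully phased out
  Base: $1,237,500 − $0 = $1,237,500
  $1,237,500 × 13% = $160,875

$214,345 > $160,875, so the regular tax governs.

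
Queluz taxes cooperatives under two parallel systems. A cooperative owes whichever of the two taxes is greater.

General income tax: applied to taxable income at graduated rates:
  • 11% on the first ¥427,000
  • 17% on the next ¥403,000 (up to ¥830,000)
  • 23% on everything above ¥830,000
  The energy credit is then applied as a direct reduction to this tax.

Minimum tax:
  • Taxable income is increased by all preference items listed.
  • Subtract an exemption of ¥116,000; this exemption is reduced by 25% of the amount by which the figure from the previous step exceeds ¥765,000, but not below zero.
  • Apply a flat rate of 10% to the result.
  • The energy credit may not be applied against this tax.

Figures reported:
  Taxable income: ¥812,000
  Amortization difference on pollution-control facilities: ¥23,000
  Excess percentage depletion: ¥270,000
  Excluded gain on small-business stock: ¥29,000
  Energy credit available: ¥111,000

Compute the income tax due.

¥111,025

Minimum tax:
  Adjusted income: ¥812,000 + ¥23,000 + ¥270,000 + ¥29,000 = ¥1,134,000
  Exemption: ¥116,000 − 25% × (¥1,134,000 − ¥765,000) = ¥116,000 − ¥92,250 = ¥23,750
  Base: ¥1,134,000 − ¥23,750 = ¥1,110,250
  ¥1,110,250 × 10% = ¥111,025

General income tax:
  ¥427,000 × 11% = ¥46,970
  ¥385,000 × 17% = ¥65,450
  → ¥112,420
  Less energy credit ¥111,000 → ¥1,420

¥111,025 > ¥1,420, so the minimum tax is the binding amount.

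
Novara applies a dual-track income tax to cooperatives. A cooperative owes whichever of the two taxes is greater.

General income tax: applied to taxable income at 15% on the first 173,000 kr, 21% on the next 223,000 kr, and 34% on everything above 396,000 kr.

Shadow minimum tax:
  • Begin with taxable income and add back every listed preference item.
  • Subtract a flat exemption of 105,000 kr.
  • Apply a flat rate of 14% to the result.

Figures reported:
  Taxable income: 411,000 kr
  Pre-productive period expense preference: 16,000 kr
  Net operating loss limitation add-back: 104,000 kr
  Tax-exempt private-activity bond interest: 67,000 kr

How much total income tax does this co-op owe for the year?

General income tax:
  173,000 kr × 15% = 25,950 kr
  223,000 kr × 21% = 46,830 kr
  15,000 kr × 34% = 5,100 kr
  → 77,880 kr

Shadow minimum tax:
  Adjusted income: 411,000 kr + 16,000 kr + 104,000 kr + 67,000 kr = 598,000 kr
  Less exemption 105,000 kr → base 493,000 kr
  493,000 kr × 14% = 69,020 kr

77,880 kr > 69,020 kr, so the general income tax governs.

77,880 kr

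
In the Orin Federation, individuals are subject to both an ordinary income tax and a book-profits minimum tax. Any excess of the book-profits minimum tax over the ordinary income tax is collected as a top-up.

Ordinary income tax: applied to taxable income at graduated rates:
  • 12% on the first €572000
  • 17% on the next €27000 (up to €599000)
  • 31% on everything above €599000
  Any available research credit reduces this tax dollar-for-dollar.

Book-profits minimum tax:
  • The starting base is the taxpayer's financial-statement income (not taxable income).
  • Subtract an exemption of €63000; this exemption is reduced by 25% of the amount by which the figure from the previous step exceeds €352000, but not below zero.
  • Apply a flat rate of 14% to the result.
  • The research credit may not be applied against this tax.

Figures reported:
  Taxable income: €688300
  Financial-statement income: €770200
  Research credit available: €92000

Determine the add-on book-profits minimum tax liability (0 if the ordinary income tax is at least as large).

Book-profits minimum tax:
  Base (financial-statement income): €770200
  Exemption: 25% × (€770200 − €352000) = €104550 ≥ €63000, so the exemption is fully phased out
  Base: €770200 − €0 = €770200
  €770200 × 14% = €107828

Ordinary income tax:
  €572000 × 12% = €68640
  €27000 × 17% = €4590
  €89300 × 31% = €27683
  → €100913
  Less research credit €92000 → €8913

Excess of book-profits minimum tax over ordinary income tax: €107828 − €8913 = €98915.

€98915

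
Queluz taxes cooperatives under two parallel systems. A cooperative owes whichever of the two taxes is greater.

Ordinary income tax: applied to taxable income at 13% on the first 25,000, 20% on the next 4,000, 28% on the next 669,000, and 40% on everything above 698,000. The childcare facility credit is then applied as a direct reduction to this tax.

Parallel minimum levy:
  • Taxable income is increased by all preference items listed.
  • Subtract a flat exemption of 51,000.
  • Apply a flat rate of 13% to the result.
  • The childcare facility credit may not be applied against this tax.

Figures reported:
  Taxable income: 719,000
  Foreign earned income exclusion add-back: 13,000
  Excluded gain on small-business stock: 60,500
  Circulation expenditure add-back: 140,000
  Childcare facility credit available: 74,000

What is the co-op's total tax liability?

Parallel minimum levy:
  Adjusted income: 719,000 + 13,000 + 60,500 + 140,000 = 932,500
  Less exemption 51,000 → base 881,500
  881,500 × 13% = 114,595

Ordinary income tax:
  25,000 × 13% = 3,250
  4,000 × 20% = 800
  669,000 × 28% = 187,320
  21,000 × 40% = 8,400
  → 199,770
  Less childcare facility credit 74,000 → 125,770

125,770 > 114,595, so the ordinary income tax governs.

125,770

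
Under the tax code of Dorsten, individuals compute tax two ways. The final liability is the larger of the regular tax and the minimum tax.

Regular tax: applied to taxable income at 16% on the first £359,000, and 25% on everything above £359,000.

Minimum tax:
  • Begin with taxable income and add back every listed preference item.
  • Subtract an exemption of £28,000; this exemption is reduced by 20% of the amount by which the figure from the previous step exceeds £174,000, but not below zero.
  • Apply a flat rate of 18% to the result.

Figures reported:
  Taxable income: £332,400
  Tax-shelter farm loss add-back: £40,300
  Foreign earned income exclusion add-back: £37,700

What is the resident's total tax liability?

Minimum tax:
  Adjusted income: £332,400 + £40,300 + £37,700 = £410,400
  Exemption: 20% × (£410,400 − £174,000) = £47,280 ≥ £28,000, so the exemption is fully phased out
  Base: £410,400 − £0 = £410,400
  £410,400 × 18% = £73,872

Regular tax:
  £332,400 × 16% = £53,184

£73,872 > £53,184, so the minimum tax is the binding amount.

£73,872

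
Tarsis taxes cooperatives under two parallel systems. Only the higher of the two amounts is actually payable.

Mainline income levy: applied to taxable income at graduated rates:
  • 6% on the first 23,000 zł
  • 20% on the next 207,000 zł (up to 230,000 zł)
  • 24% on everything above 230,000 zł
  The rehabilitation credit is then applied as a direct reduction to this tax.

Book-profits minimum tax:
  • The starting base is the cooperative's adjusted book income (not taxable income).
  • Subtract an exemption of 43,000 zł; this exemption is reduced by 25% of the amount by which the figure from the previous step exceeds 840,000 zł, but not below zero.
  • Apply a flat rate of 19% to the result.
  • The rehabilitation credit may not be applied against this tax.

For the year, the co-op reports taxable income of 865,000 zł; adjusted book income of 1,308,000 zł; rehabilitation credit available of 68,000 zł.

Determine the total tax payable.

Mainline income levy:
  23,000 zł × 6% = 1,380 zł
  207,000 zł × 20% = 41,400 zł
  635,000 zł × 24% = 152,400 zł
  → 195,180 zł
  Less rehabilitation credit 68,000 zł → 127,180 zł

Book-profits minimum tax:
  Base (adjusted book income): 1,308,000 zł
  Exemption: 25% × (1,308,000 zł − 840,000 zł) = 117,000 zł ≥ 43,000 zł, so the exemption is fully phased out
  Base: 1,308,000 zł − 0 zł = 1,308,000 zł
  1,308,000 zł × 19% = 248,520 zł

248,520 zł > 127,180 zł, so the book-profits minimum tax is the binding amount.

248,520 zł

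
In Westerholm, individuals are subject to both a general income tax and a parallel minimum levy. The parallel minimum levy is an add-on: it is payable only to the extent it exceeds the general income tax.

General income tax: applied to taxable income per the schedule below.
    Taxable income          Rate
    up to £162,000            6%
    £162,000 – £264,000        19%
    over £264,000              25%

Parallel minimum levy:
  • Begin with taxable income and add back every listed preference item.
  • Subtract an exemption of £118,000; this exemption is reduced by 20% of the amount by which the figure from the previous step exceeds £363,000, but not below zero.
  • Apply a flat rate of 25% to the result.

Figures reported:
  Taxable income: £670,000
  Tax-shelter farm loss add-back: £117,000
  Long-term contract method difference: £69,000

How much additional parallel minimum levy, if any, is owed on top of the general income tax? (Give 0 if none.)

General income tax:
  £162,000 × 6% = £9,720
  £102,000 × 19% = £19,380
  £406,000 × 25% = £101,500
  → £130,600

Parallel minimum levy:
  Adjusted income: £670,000 + £117,000 + £69,000 = £856,000
  Exemption: £118,000 − 20% × (£856,000 − £363,000) = £118,000 − £98,600 = £19,400
  Base: £856,000 − £19,400 = £836,600
  £836,600 × 25% = £209,150

Excess of parallel minimum levy over general income tax: £209,150 − £130,600 = £78,550.

£78,550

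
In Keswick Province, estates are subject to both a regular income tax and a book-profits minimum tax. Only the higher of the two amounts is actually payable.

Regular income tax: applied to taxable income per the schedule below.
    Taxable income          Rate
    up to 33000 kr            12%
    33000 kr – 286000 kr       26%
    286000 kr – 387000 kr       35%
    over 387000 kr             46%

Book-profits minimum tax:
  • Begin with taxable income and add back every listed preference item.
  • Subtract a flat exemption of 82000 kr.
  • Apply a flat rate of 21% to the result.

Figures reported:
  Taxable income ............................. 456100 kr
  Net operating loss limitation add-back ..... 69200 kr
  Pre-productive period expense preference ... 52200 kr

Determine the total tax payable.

136876 kr

Regular income tax:
  33000 kr × 12% = 3960 kr
  253000 kr × 26% = 65780 kr
  101000 kr × 35% = 35350 kr
  69100 kr × 46% = 31786 kr
  → 136876 kr

Book-profits minimum tax:
  Adjusted income: 456100 kr + 69200 kr + 52200 kr = 577500 kr
  Less exemption 82000 kr → base 495500 kr
  495500 kr × 21% = 104055 kr

136876 kr > 104055 kr, so the regular income tax governs.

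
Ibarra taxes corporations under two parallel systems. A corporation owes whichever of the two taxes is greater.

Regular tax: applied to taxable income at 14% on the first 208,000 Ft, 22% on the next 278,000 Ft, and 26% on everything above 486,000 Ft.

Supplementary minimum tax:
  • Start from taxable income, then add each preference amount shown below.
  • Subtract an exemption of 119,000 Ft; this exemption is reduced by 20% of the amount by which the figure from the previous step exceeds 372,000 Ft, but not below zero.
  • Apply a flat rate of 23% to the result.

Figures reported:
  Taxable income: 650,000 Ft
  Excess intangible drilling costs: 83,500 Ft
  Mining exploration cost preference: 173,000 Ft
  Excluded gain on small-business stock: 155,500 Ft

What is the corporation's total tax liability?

244,260 Ft

Regular tax:
  208,000 Ft × 14% = 29,120 Ft
  278,000 Ft × 22% = 61,160 Ft
  164,000 Ft × 26% = 42,640 Ft
  → 132,920 Ft

Supplementary minimum tax:
  Adjusted income: 650,000 Ft + 83,500 Ft + 173,000 Ft + 155,500 Ft = 1,062,000 Ft
  Exemption: 20% × (1,062,000 Ft − 372,000 Ft) = 138,000 Ft ≥ 119,000 Ft, so the exemption is fully phased out
  Base: 1,062,000 Ft − 0 Ft = 1,062,000 Ft
  1,062,000 Ft × 23% = 244,260 Ft

244,260 Ft > 132,920 Ft, so the supplementary minimum tax is the binding amount.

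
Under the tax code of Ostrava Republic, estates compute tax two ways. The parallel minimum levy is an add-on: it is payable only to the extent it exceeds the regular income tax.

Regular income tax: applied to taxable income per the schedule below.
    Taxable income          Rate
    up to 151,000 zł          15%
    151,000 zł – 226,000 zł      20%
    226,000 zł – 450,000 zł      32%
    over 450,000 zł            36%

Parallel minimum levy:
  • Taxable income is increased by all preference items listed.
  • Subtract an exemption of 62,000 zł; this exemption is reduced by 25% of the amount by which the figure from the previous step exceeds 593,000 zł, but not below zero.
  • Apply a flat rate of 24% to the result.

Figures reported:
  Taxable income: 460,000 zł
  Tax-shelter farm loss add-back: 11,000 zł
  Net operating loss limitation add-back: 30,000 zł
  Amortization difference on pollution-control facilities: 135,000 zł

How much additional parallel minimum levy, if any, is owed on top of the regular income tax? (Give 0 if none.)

Parallel minimum levy:
  Adjusted income: 460,000 zł + 11,000 zł + 30,000 zł + 135,000 zł = 636,000 zł
  Exemption: 62,000 zł − 25% × (636,000 zł − 593,000 zł) = 62,000 zł − 10,750 zł = 51,250 zł
  Base: 636,000 zł − 51,250 zł = 584,750 zł
  584,750 zł × 24% = 140,340 zł

Regular income tax:
  151,000 zł × 15% = 22,650 zł
  75,000 zł × 20% = 15,000 zł
  224,000 zł × 32% = 71,680 zł
  10,000 zł × 36% = 3,600 zł
  → 112,930 zł

Excess of parallel minimum levy over regular income tax: 140,340 zł − 112,930 zł = 27,410 zł.

27,410 zł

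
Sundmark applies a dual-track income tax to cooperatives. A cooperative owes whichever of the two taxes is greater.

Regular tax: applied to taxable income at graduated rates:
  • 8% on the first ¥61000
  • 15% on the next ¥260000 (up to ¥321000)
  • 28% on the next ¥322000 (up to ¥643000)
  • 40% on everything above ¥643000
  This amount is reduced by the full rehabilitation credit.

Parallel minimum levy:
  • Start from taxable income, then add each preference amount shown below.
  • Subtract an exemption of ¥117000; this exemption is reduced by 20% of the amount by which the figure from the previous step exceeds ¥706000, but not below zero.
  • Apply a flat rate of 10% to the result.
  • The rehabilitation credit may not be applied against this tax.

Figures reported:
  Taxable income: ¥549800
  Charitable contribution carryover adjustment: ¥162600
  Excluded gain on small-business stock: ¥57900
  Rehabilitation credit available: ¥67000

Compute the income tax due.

¥66616

Parallel minimum levy:
  Adjusted income: ¥549800 + ¥162600 + ¥57900 = ¥770300
  Exemption: ¥117000 − 20% × (¥770300 − ¥706000) = ¥117000 − ¥12860 = ¥104140
  Base: ¥770300 − ¥104140 = ¥666160
  ¥666160 × 10% = ¥66616

Regular tax:
  ¥61000 × 8% = ¥4880
  ¥260000 × 15% = ¥39000
  ¥228800 × 28% = ¥64064
  → ¥107944
  Less rehabilitation credit ¥67000 → ¥40944

¥66616 > ¥40944, so the parallel minimum levy is the binding amount.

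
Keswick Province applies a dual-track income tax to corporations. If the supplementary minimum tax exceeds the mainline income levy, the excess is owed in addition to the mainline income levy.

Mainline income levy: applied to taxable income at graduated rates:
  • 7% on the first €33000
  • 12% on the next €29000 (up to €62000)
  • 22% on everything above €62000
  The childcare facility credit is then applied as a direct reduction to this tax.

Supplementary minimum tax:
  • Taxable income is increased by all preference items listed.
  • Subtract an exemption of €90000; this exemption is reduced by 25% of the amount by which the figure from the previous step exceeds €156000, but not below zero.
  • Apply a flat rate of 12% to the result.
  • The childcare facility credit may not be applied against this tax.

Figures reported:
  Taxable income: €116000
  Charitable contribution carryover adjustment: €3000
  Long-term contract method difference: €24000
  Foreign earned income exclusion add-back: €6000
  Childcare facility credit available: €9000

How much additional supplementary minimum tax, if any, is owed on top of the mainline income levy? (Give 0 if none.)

€0

Supplementary minimum tax:
  Adjusted income: €116000 + €3000 + €24000 + €6000 = €149000
  Exemption: €149000 ≤ €156000, so full €90000 applies
  Base: €149000 − €90000 = €59000
  €59000 × 12% = €7080

Mainline income levy:
  €33000 × 7% = €2310
  €29000 × 12% = €3480
  €54000 × 22% = €11880
  → €17670
  Less childcare facility credit €9000 → €8670

€7080 ≤ €8670, so no add-on is due.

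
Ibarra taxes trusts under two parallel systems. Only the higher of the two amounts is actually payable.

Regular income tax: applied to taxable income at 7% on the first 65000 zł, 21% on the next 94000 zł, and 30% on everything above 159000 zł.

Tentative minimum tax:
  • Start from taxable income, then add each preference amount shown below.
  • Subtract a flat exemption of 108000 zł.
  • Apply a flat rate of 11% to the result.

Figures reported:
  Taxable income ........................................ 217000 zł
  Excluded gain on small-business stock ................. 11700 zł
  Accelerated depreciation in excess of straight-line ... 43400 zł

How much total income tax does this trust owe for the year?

41690 zł

Regular income tax:
  65000 zł × 7% = 4550 zł
  94000 zł × 21% = 19740 zł
  58000 zł × 30% = 17400 zł
  → 41690 zł

Tentative minimum tax:
  Adjusted income: 217000 zł + 11700 zł + 43400 zł = 272100 zł
  Less exemption 108000 zł → base 164100 zł
  164100 zł × 11% = 18051 zł

41690 zł > 18051 zł, so the regular income tax governs.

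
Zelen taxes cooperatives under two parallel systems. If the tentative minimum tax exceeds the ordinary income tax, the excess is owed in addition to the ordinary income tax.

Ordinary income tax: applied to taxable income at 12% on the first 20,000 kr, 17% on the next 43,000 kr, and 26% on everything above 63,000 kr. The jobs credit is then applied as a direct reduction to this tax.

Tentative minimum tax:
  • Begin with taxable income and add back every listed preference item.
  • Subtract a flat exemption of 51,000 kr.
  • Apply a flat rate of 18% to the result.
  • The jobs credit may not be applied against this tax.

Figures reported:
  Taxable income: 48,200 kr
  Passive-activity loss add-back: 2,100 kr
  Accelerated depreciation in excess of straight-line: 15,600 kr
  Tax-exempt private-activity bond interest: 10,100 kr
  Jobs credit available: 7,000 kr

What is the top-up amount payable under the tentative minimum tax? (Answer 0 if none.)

4,306 kr

Tentative minimum tax:
  Adjusted income: 48,200 kr + 2,100 kr + 15,600 kr + 10,100 kr = 76,000 kr
  Less exemption 51,000 kr → base 25,000 kr
  25,000 kr × 18% = 4,500 kr

Ordinary income tax:
  20,000 kr × 12% = 2,400 kr
  28,200 kr × 17% = 4,794 kr
  → 7,194 kr
  Less jobs credit 7,000 kr → 194 kr

Excess of tentative minimum tax over ordinary income tax: 4,500 kr − 194 kr = 4,306 kr.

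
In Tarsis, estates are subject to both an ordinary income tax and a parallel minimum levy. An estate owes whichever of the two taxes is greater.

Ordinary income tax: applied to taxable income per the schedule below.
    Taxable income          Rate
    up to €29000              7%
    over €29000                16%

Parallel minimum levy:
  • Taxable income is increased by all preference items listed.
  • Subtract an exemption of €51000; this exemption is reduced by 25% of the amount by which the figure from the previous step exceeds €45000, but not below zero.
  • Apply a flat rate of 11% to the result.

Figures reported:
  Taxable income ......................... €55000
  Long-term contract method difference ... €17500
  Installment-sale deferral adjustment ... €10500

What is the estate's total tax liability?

Parallel minimum levy:
  Adjusted income: €55000 + €17500 + €10500 = €83000
  Exemption: €51000 − 25% × (€83000 − €45000) = €51000 − €9500 = €41500
  Base: €83000 − €41500 = €41500
  €41500 × 11% = €4565

Ordinary income tax:
  €29000 × 7% = €2030
  €26000 × 16% = €4160
  → €6190

€6190 > €4565, so the ordinary income tax governs.

€6190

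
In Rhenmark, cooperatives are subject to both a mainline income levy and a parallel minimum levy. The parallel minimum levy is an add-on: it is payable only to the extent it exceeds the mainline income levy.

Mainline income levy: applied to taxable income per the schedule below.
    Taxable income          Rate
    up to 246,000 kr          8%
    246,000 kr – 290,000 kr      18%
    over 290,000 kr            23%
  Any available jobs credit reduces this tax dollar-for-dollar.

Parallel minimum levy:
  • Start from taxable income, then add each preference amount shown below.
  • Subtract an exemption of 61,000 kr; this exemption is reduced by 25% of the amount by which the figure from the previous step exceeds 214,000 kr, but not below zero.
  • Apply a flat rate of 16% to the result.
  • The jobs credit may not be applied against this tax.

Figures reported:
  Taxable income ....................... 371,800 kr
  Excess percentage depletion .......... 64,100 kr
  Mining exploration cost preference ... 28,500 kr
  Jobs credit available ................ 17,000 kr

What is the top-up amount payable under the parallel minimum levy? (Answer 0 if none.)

44,890 kr

Parallel minimum levy:
  Adjusted income: 371,800 kr + 64,100 kr + 28,500 kr = 464,400 kr
  Exemption: 25% × (464,400 kr − 214,000 kr) = 62,600 kr ≥ 61,000 kr, so the exemption is fully phased out
  Base: 464,400 kr − 0 kr = 464,400 kr
  464,400 kr × 16% = 74,304 kr

Mainline income levy:
  246,000 kr × 8% = 19,680 kr
  44,000 kr × 18% = 7,920 kr
  81,800 kr × 23% = 18,814 kr
  → 46,414 kr
  Less jobs credit 17,000 kr → 29,414 kr

Excess of parallel minimum levy over mainline income levy: 74,304 kr − 29,414 kr = 44,890 kr.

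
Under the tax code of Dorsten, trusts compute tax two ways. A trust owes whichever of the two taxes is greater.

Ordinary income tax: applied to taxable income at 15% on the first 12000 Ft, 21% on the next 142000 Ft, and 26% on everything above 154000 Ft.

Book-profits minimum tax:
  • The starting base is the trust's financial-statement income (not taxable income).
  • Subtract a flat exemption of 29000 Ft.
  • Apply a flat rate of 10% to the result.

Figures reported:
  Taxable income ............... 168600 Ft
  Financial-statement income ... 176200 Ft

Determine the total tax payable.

Ordinary income tax:
  12000 Ft × 15% = 1800 Ft
  142000 Ft × 21% = 29820 Ft
  14600 Ft × 26% = 3796 Ft
  → 35416 Ft

Book-profits minimum tax:
  Base (financial-statement income): 176200 Ft
  Less exemption 29000 Ft → base 147200 Ft
  147200 Ft × 10% = 14720 Ft

35416 Ft > 14720 Ft, so the ordinary income tax governs.

35416 Ft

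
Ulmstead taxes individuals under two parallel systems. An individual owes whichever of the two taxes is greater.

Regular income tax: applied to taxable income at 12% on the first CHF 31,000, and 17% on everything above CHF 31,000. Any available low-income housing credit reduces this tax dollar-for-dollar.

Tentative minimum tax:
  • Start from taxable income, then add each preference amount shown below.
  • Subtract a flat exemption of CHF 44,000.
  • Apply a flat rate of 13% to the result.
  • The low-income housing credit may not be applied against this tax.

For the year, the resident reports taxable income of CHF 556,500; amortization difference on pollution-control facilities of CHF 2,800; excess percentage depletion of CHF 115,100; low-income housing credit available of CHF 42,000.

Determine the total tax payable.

Tentative minimum tax:
  Adjusted income: CHF 556,500 + CHF 2,800 + CHF 115,100 = CHF 674,400
  Less exemption CHF 44,000 → base CHF 630,400
  CHF 630,400 × 13% = CHF 81,952

Regular income tax:
  CHF 31,000 × 12% = CHF 3,720
  CHF 525,500 × 17% = CHF 89,335
  → CHF 93,055
  Less low-income housing credit CHF 42,000 → CHF 51,055

CHF 81,952 > CHF 51,055, so the tentative minimum tax is the binding amount.

CHF 81,952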